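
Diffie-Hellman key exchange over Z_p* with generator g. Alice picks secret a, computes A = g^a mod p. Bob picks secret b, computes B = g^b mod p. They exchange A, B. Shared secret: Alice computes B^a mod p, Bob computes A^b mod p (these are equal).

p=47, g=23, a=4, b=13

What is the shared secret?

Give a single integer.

Answer: 36

Derivation:
A = 23^4 mod 47  (bits of 4 = 100)
  bit 0 = 1: r = r^2 * 23 mod 47 = 1^2 * 23 = 1*23 = 23
  bit 1 = 0: r = r^2 mod 47 = 23^2 = 12
  bit 2 = 0: r = r^2 mod 47 = 12^2 = 3
  -> A = 3
B = 23^13 mod 47  (bits of 13 = 1101)
  bit 0 = 1: r = r^2 * 23 mod 47 = 1^2 * 23 = 1*23 = 23
  bit 1 = 1: r = r^2 * 23 mod 47 = 23^2 * 23 = 12*23 = 41
  bit 2 = 0: r = r^2 mod 47 = 41^2 = 36
  bit 3 = 1: r = r^2 * 23 mod 47 = 36^2 * 23 = 27*23 = 10
  -> B = 10
s = B^a = 10^4 mod 47  (bits of 4 = 100)
  bit 0 = 1: r = r^2 * 10 mod 47 = 1^2 * 10 = 1*10 = 10
  bit 1 = 0: r = r^2 mod 47 = 10^2 = 6
  bit 2 = 0: r = r^2 mod 47 = 6^2 = 36
  -> s = B^a = 36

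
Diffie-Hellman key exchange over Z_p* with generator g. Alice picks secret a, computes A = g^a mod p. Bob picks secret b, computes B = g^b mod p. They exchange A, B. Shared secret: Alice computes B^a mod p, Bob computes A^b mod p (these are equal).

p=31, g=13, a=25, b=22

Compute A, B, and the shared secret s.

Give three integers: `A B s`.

Answer: 26 9 5

Derivation:
A = 13^25 mod 31  (bits of 25 = 11001)
  bit 0 = 1: r = r^2 * 13 mod 31 = 1^2 * 13 = 1*13 = 13
  bit 1 = 1: r = r^2 * 13 mod 31 = 13^2 * 13 = 14*13 = 27
  bit 2 = 0: r = r^2 mod 31 = 27^2 = 16
  bit 3 = 0: r = r^2 mod 31 = 16^2 = 8
  bit 4 = 1: r = r^2 * 13 mod 31 = 8^2 * 13 = 2*13 = 26
  -> A = 26
B = 13^22 mod 31  (bits of 22 = 10110)
  bit 0 = 1: r = r^2 * 13 mod 31 = 1^2 * 13 = 1*13 = 13
  bit 1 = 0: r = r^2 mod 31 = 13^2 = 14
  bit 2 = 1: r = r^2 * 13 mod 31 = 14^2 * 13 = 10*13 = 6
  bit 3 = 1: r = r^2 * 13 mod 31 = 6^2 * 13 = 5*13 = 3
  bit 4 = 0: r = r^2 mod 31 = 3^2 = 9
  -> B = 9
s = B^a = 9^25 mod 31  (bits of 25 = 11001)
  bit 0 = 1: r = r^2 * 9 mod 31 = 1^2 * 9 = 1*9 = 9
  bit 1 = 1: r = r^2 * 9 mod 31 = 9^2 * 9 = 19*9 = 16
  bit 2 = 0: r = r^2 mod 31 = 16^2 = 8
  bit 3 = 0: r = r^2 mod 31 = 8^2 = 2
  bit 4 = 1: r = r^2 * 9 mod 31 = 2^2 * 9 = 4*9 = 5
  -> s = B^a = 5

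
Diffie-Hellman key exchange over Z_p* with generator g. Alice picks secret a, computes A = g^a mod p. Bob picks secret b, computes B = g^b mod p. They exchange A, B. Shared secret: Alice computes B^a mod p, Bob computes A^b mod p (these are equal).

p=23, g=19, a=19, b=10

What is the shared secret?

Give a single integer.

A = 19^19 mod 23  (bits of 19 = 10011)
  bit 0 = 1: r = r^2 * 19 mod 23 = 1^2 * 19 = 1*19 = 19
  bit 1 = 0: r = r^2 mod 23 = 19^2 = 16
  bit 2 = 0: r = r^2 mod 23 = 16^2 = 3
  bit 3 = 1: r = r^2 * 19 mod 23 = 3^2 * 19 = 9*19 = 10
  bit 4 = 1: r = r^2 * 19 mod 23 = 10^2 * 19 = 8*19 = 14
  -> A = 14
B = 19^10 mod 23  (bits of 10 = 1010)
  bit 0 = 1: r = r^2 * 19 mod 23 = 1^2 * 19 = 1*19 = 19
  bit 1 = 0: r = r^2 mod 23 = 19^2 = 16
  bit 2 = 1: r = r^2 * 19 mod 23 = 16^2 * 19 = 3*19 = 11
  bit 3 = 0: r = r^2 mod 23 = 11^2 = 6
  -> B = 6
s = B^a = 6^19 mod 23  (bits of 19 = 10011)
  bit 0 = 1: r = r^2 * 6 mod 23 = 1^2 * 6 = 1*6 = 6
  bit 1 = 0: r = r^2 mod 23 = 6^2 = 13
  bit 2 = 0: r = r^2 mod 23 = 13^2 = 8
  bit 3 = 1: r = r^2 * 6 mod 23 = 8^2 * 6 = 18*6 = 16
  bit 4 = 1: r = r^2 * 6 mod 23 = 16^2 * 6 = 3*6 = 18
  -> s = B^a = 18

Answer: 18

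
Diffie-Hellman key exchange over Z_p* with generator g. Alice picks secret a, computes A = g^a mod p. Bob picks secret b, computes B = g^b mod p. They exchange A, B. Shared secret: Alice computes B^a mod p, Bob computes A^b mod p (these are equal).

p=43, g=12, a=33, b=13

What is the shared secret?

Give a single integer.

Answer: 39

Derivation:
A = 12^33 mod 43  (bits of 33 = 100001)
  bit 0 = 1: r = r^2 * 12 mod 43 = 1^2 * 12 = 1*12 = 12
  bit 1 = 0: r = r^2 mod 43 = 12^2 = 15
  bit 2 = 0: r = r^2 mod 43 = 15^2 = 10
  bit 3 = 0: r = r^2 mod 43 = 10^2 = 14
  bit 4 = 0: r = r^2 mod 43 = 14^2 = 24
  bit 5 = 1: r = r^2 * 12 mod 43 = 24^2 * 12 = 17*12 = 32
  -> A = 32
B = 12^13 mod 43  (bits of 13 = 1101)
  bit 0 = 1: r = r^2 * 12 mod 43 = 1^2 * 12 = 1*12 = 12
  bit 1 = 1: r = r^2 * 12 mod 43 = 12^2 * 12 = 15*12 = 8
  bit 2 = 0: r = r^2 mod 43 = 8^2 = 21
  bit 3 = 1: r = r^2 * 12 mod 43 = 21^2 * 12 = 11*12 = 3
  -> B = 3
s = B^a = 3^33 mod 43  (bits of 33 = 100001)
  bit 0 = 1: r = r^2 * 3 mod 43 = 1^2 * 3 = 1*3 = 3
  bit 1 = 0: r = r^2 mod 43 = 3^2 = 9
  bit 2 = 0: r = r^2 mod 43 = 9^2 = 38
  bit 3 = 0: r = r^2 mod 43 = 38^2 = 25
  bit 4 = 0: r = r^2 mod 43 = 25^2 = 23
  bit 5 = 1: r = r^2 * 3 mod 43 = 23^2 * 3 = 13*3 = 39
  -> s = B^a = 39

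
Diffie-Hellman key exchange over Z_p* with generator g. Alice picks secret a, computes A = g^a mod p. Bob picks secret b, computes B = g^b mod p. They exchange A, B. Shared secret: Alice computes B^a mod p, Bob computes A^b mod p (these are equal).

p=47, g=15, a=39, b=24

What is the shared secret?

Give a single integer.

A = 15^39 mod 47  (bits of 39 = 100111)
  bit 0 = 1: r = r^2 * 15 mod 47 = 1^2 * 15 = 1*15 = 15
  bit 1 = 0: r = r^2 mod 47 = 15^2 = 37
  bit 2 = 0: r = r^2 mod 47 = 37^2 = 6
  bit 3 = 1: r = r^2 * 15 mod 47 = 6^2 * 15 = 36*15 = 23
  bit 4 = 1: r = r^2 * 15 mod 47 = 23^2 * 15 = 12*15 = 39
  bit 5 = 1: r = r^2 * 15 mod 47 = 39^2 * 15 = 17*15 = 20
  -> A = 20
B = 15^24 mod 47  (bits of 24 = 11000)
  bit 0 = 1: r = r^2 * 15 mod 47 = 1^2 * 15 = 1*15 = 15
  bit 1 = 1: r = r^2 * 15 mod 47 = 15^2 * 15 = 37*15 = 38
  bit 2 = 0: r = r^2 mod 47 = 38^2 = 34
  bit 3 = 0: r = r^2 mod 47 = 34^2 = 28
  bit 4 = 0: r = r^2 mod 47 = 28^2 = 32
  -> B = 32
s = B^a = 32^39 mod 47  (bits of 39 = 100111)
  bit 0 = 1: r = r^2 * 32 mod 47 = 1^2 * 32 = 1*32 = 32
  bit 1 = 0: r = r^2 mod 47 = 32^2 = 37
  bit 2 = 0: r = r^2 mod 47 = 37^2 = 6
  bit 3 = 1: r = r^2 * 32 mod 47 = 6^2 * 32 = 36*32 = 24
  bit 4 = 1: r = r^2 * 32 mod 47 = 24^2 * 32 = 12*32 = 8
  bit 5 = 1: r = r^2 * 32 mod 47 = 8^2 * 32 = 17*32 = 27
  -> s = B^a = 27

Answer: 27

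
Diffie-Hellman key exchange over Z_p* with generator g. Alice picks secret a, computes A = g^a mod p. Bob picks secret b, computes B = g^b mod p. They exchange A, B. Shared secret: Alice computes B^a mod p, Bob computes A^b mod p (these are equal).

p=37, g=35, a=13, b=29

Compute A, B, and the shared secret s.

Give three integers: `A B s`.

Answer: 22 13 19

Derivation:
A = 35^13 mod 37  (bits of 13 = 1101)
  bit 0 = 1: r = r^2 * 35 mod 37 = 1^2 * 35 = 1*35 = 35
  bit 1 = 1: r = r^2 * 35 mod 37 = 35^2 * 35 = 4*35 = 29
  bit 2 = 0: r = r^2 mod 37 = 29^2 = 27
  bit 3 = 1: r = r^2 * 35 mod 37 = 27^2 * 35 = 26*35 = 22
  -> A = 22
B = 35^29 mod 37  (bits of 29 = 11101)
  bit 0 = 1: r = r^2 * 35 mod 37 = 1^2 * 35 = 1*35 = 35
  bit 1 = 1: r = r^2 * 35 mod 37 = 35^2 * 35 = 4*35 = 29
  bit 2 = 1: r = r^2 * 35 mod 37 = 29^2 * 35 = 27*35 = 20
  bit 3 = 0: r = r^2 mod 37 = 20^2 = 30
  bit 4 = 1: r = r^2 * 35 mod 37 = 30^2 * 35 = 12*35 = 13
  -> B = 13
s = B^a = 13^13 mod 37  (bits of 13 = 1101)
  bit 0 = 1: r = r^2 * 13 mod 37 = 1^2 * 13 = 1*13 = 13
  bit 1 = 1: r = r^2 * 13 mod 37 = 13^2 * 13 = 21*13 = 14
  bit 2 = 0: r = r^2 mod 37 = 14^2 = 11
  bit 3 = 1: r = r^2 * 13 mod 37 = 11^2 * 13 = 10*13 = 19
  -> s = B^a = 19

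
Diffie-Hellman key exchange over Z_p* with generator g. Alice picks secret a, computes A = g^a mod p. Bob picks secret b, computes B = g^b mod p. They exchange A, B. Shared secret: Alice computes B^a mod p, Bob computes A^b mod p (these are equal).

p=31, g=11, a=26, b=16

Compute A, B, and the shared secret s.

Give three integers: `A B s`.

A = 11^26 mod 31  (bits of 26 = 11010)
  bit 0 = 1: r = r^2 * 11 mod 31 = 1^2 * 11 = 1*11 = 11
  bit 1 = 1: r = r^2 * 11 mod 31 = 11^2 * 11 = 28*11 = 29
  bit 2 = 0: r = r^2 mod 31 = 29^2 = 4
  bit 3 = 1: r = r^2 * 11 mod 31 = 4^2 * 11 = 16*11 = 21
  bit 4 = 0: r = r^2 mod 31 = 21^2 = 7
  -> A = 7
B = 11^16 mod 31  (bits of 16 = 10000)
  bit 0 = 1: r = r^2 * 11 mod 31 = 1^2 * 11 = 1*11 = 11
  bit 1 = 0: r = r^2 mod 31 = 11^2 = 28
  bit 2 = 0: r = r^2 mod 31 = 28^2 = 9
  bit 3 = 0: r = r^2 mod 31 = 9^2 = 19
  bit 4 = 0: r = r^2 mod 31 = 19^2 = 20
  -> B = 20
s = B^a = 20^26 mod 31  (bits of 26 = 11010)
  bit 0 = 1: r = r^2 * 20 mod 31 = 1^2 * 20 = 1*20 = 20
  bit 1 = 1: r = r^2 * 20 mod 31 = 20^2 * 20 = 28*20 = 2
  bit 2 = 0: r = r^2 mod 31 = 2^2 = 4
  bit 3 = 1: r = r^2 * 20 mod 31 = 4^2 * 20 = 16*20 = 10
  bit 4 = 0: r = r^2 mod 31 = 10^2 = 7
  -> s = B^a = 7

Answer: 7 20 7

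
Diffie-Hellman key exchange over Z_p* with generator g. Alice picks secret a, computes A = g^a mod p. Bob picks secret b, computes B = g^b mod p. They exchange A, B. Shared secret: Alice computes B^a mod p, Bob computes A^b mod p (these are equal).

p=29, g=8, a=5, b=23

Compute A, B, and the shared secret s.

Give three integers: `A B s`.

Answer: 27 14 19

Derivation:
A = 8^5 mod 29  (bits of 5 = 101)
  bit 0 = 1: r = r^2 * 8 mod 29 = 1^2 * 8 = 1*8 = 8
  bit 1 = 0: r = r^2 mod 29 = 8^2 = 6
  bit 2 = 1: r = r^2 * 8 mod 29 = 6^2 * 8 = 7*8 = 27
  -> A = 27
B = 8^23 mod 29  (bits of 23 = 10111)
  bit 0 = 1: r = r^2 * 8 mod 29 = 1^2 * 8 = 1*8 = 8
  bit 1 = 0: r = r^2 mod 29 = 8^2 = 6
  bit 2 = 1: r = r^2 * 8 mod 29 = 6^2 * 8 = 7*8 = 27
  bit 3 = 1: r = r^2 * 8 mod 29 = 27^2 * 8 = 4*8 = 3
  bit 4 = 1: r = r^2 * 8 mod 29 = 3^2 * 8 = 9*8 = 14
  -> B = 14
s = B^a = 14^5 mod 29  (bits of 5 = 101)
  bit 0 = 1: r = r^2 * 14 mod 29 = 1^2 * 14 = 1*14 = 14
  bit 1 = 0: r = r^2 mod 29 = 14^2 = 22
  bit 2 = 1: r = r^2 * 14 mod 29 = 22^2 * 14 = 20*14 = 19
  -> s = B^a = 19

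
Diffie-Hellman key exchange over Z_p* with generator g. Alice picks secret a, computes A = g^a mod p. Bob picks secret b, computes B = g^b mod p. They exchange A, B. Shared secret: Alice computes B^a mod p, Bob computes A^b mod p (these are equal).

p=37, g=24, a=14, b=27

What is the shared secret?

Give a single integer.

Answer: 36

Derivation:
A = 24^14 mod 37  (bits of 14 = 1110)
  bit 0 = 1: r = r^2 * 24 mod 37 = 1^2 * 24 = 1*24 = 24
  bit 1 = 1: r = r^2 * 24 mod 37 = 24^2 * 24 = 21*24 = 23
  bit 2 = 1: r = r^2 * 24 mod 37 = 23^2 * 24 = 11*24 = 5
  bit 3 = 0: r = r^2 mod 37 = 5^2 = 25
  -> A = 25
B = 24^27 mod 37  (bits of 27 = 11011)
  bit 0 = 1: r = r^2 * 24 mod 37 = 1^2 * 24 = 1*24 = 24
  bit 1 = 1: r = r^2 * 24 mod 37 = 24^2 * 24 = 21*24 = 23
  bit 2 = 0: r = r^2 mod 37 = 23^2 = 11
  bit 3 = 1: r = r^2 * 24 mod 37 = 11^2 * 24 = 10*24 = 18
  bit 4 = 1: r = r^2 * 24 mod 37 = 18^2 * 24 = 28*24 = 6
  -> B = 6
s = B^a = 6^14 mod 37  (bits of 14 = 1110)
  bit 0 = 1: r = r^2 * 6 mod 37 = 1^2 * 6 = 1*6 = 6
  bit 1 = 1: r = r^2 * 6 mod 37 = 6^2 * 6 = 36*6 = 31
  bit 2 = 1: r = r^2 * 6 mod 37 = 31^2 * 6 = 36*6 = 31
  bit 3 = 0: r = r^2 mod 37 = 31^2 = 36
  -> s = B^a = 36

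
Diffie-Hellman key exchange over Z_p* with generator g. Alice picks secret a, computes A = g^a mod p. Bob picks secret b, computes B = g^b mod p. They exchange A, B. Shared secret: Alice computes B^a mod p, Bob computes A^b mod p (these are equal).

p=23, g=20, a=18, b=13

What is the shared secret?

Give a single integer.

Answer: 4

Derivation:
A = 20^18 mod 23  (bits of 18 = 10010)
  bit 0 = 1: r = r^2 * 20 mod 23 = 1^2 * 20 = 1*20 = 20
  bit 1 = 0: r = r^2 mod 23 = 20^2 = 9
  bit 2 = 0: r = r^2 mod 23 = 9^2 = 12
  bit 3 = 1: r = r^2 * 20 mod 23 = 12^2 * 20 = 6*20 = 5
  bit 4 = 0: r = r^2 mod 23 = 5^2 = 2
  -> A = 2
B = 20^13 mod 23  (bits of 13 = 1101)
  bit 0 = 1: r = r^2 * 20 mod 23 = 1^2 * 20 = 1*20 = 20
  bit 1 = 1: r = r^2 * 20 mod 23 = 20^2 * 20 = 9*20 = 19
  bit 2 = 0: r = r^2 mod 23 = 19^2 = 16
  bit 3 = 1: r = r^2 * 20 mod 23 = 16^2 * 20 = 3*20 = 14
  -> B = 14
s = B^a = 14^18 mod 23  (bits of 18 = 10010)
  bit 0 = 1: r = r^2 * 14 mod 23 = 1^2 * 14 = 1*14 = 14
  bit 1 = 0: r = r^2 mod 23 = 14^2 = 12
  bit 2 = 0: r = r^2 mod 23 = 12^2 = 6
  bit 3 = 1: r = r^2 * 14 mod 23 = 6^2 * 14 = 13*14 = 21
  bit 4 = 0: r = r^2 mod 23 = 21^2 = 4
  -> s = B^a = 4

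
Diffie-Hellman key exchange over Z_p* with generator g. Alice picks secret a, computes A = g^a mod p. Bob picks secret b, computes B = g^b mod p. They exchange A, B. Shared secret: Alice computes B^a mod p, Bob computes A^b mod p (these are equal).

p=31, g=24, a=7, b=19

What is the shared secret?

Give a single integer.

A = 24^7 mod 31  (bits of 7 = 111)
  bit 0 = 1: r = r^2 * 24 mod 31 = 1^2 * 24 = 1*24 = 24
  bit 1 = 1: r = r^2 * 24 mod 31 = 24^2 * 24 = 18*24 = 29
  bit 2 = 1: r = r^2 * 24 mod 31 = 29^2 * 24 = 4*24 = 3
  -> A = 3
B = 24^19 mod 31  (bits of 19 = 10011)
  bit 0 = 1: r = r^2 * 24 mod 31 = 1^2 * 24 = 1*24 = 24
  bit 1 = 0: r = r^2 mod 31 = 24^2 = 18
  bit 2 = 0: r = r^2 mod 31 = 18^2 = 14
  bit 3 = 1: r = r^2 * 24 mod 31 = 14^2 * 24 = 10*24 = 23
  bit 4 = 1: r = r^2 * 24 mod 31 = 23^2 * 24 = 2*24 = 17
  -> B = 17
s = B^a = 17^7 mod 31  (bits of 7 = 111)
  bit 0 = 1: r = r^2 * 17 mod 31 = 1^2 * 17 = 1*17 = 17
  bit 1 = 1: r = r^2 * 17 mod 31 = 17^2 * 17 = 10*17 = 15
  bit 2 = 1: r = r^2 * 17 mod 31 = 15^2 * 17 = 8*17 = 12
  -> s = B^a = 12

Answer: 12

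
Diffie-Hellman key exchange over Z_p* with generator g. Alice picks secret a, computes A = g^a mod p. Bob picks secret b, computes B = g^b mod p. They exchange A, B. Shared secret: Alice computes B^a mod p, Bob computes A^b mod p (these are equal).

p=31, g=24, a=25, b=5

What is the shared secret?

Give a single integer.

A = 24^25 mod 31  (bits of 25 = 11001)
  bit 0 = 1: r = r^2 * 24 mod 31 = 1^2 * 24 = 1*24 = 24
  bit 1 = 1: r = r^2 * 24 mod 31 = 24^2 * 24 = 18*24 = 29
  bit 2 = 0: r = r^2 mod 31 = 29^2 = 4
  bit 3 = 0: r = r^2 mod 31 = 4^2 = 16
  bit 4 = 1: r = r^2 * 24 mod 31 = 16^2 * 24 = 8*24 = 6
  -> A = 6
B = 24^5 mod 31  (bits of 5 = 101)
  bit 0 = 1: r = r^2 * 24 mod 31 = 1^2 * 24 = 1*24 = 24
  bit 1 = 0: r = r^2 mod 31 = 24^2 = 18
  bit 2 = 1: r = r^2 * 24 mod 31 = 18^2 * 24 = 14*24 = 26
  -> B = 26
s = B^a = 26^25 mod 31  (bits of 25 = 11001)
  bit 0 = 1: r = r^2 * 26 mod 31 = 1^2 * 26 = 1*26 = 26
  bit 1 = 1: r = r^2 * 26 mod 31 = 26^2 * 26 = 25*26 = 30
  bit 2 = 0: r = r^2 mod 31 = 30^2 = 1
  bit 3 = 0: r = r^2 mod 31 = 1^2 = 1
  bit 4 = 1: r = r^2 * 26 mod 31 = 1^2 * 26 = 1*26 = 26
  -> s = B^a = 26

Answer: 26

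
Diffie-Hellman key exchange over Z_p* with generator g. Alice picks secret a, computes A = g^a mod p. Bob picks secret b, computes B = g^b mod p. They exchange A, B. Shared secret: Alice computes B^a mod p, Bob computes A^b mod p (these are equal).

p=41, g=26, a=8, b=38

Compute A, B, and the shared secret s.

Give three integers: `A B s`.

Answer: 18 39 10

Derivation:
A = 26^8 mod 41  (bits of 8 = 1000)
  bit 0 = 1: r = r^2 * 26 mod 41 = 1^2 * 26 = 1*26 = 26
  bit 1 = 0: r = r^2 mod 41 = 26^2 = 20
  bit 2 = 0: r = r^2 mod 41 = 20^2 = 31
  bit 3 = 0: r = r^2 mod 41 = 31^2 = 18
  -> A = 18
B = 26^38 mod 41  (bits of 38 = 100110)
  bit 0 = 1: r = r^2 * 26 mod 41 = 1^2 * 26 = 1*26 = 26
  bit 1 = 0: r = r^2 mod 41 = 26^2 = 20
  bit 2 = 0: r = r^2 mod 41 = 20^2 = 31
  bit 3 = 1: r = r^2 * 26 mod 41 = 31^2 * 26 = 18*26 = 17
  bit 4 = 1: r = r^2 * 26 mod 41 = 17^2 * 26 = 2*26 = 11
  bit 5 = 0: r = r^2 mod 41 = 11^2 = 39
  -> B = 39
s = B^a = 39^8 mod 41  (bits of 8 = 1000)
  bit 0 = 1: r = r^2 * 39 mod 41 = 1^2 * 39 = 1*39 = 39
  bit 1 = 0: r = r^2 mod 41 = 39^2 = 4
  bit 2 = 0: r = r^2 mod 41 = 4^2 = 16
  bit 3 = 0: r = r^2 mod 41 = 16^2 = 10
  -> s = B^a = 10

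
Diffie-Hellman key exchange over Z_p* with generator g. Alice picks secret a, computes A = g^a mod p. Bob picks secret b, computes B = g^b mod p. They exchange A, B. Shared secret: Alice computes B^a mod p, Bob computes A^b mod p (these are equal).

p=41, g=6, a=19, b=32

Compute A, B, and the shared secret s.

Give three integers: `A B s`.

Answer: 34 37 10

Derivation:
A = 6^19 mod 41  (bits of 19 = 10011)
  bit 0 = 1: r = r^2 * 6 mod 41 = 1^2 * 6 = 1*6 = 6
  bit 1 = 0: r = r^2 mod 41 = 6^2 = 36
  bit 2 = 0: r = r^2 mod 41 = 36^2 = 25
  bit 3 = 1: r = r^2 * 6 mod 41 = 25^2 * 6 = 10*6 = 19
  bit 4 = 1: r = r^2 * 6 mod 41 = 19^2 * 6 = 33*6 = 34
  -> A = 34
B = 6^32 mod 41  (bits of 32 = 100000)
  bit 0 = 1: r = r^2 * 6 mod 41 = 1^2 * 6 = 1*6 = 6
  bit 1 = 0: r = r^2 mod 41 = 6^2 = 36
  bit 2 = 0: r = r^2 mod 41 = 36^2 = 25
  bit 3 = 0: r = r^2 mod 41 = 25^2 = 10
  bit 4 = 0: r = r^2 mod 41 = 10^2 = 18
  bit 5 = 0: r = r^2 mod 41 = 18^2 = 37
  -> B = 37
s = B^a = 37^19 mod 41  (bits of 19 = 10011)
  bit 0 = 1: r = r^2 * 37 mod 41 = 1^2 * 37 = 1*37 = 37
  bit 1 = 0: r = r^2 mod 41 = 37^2 = 16
  bit 2 = 0: r = r^2 mod 41 = 16^2 = 10
  bit 3 = 1: r = r^2 * 37 mod 41 = 10^2 * 37 = 18*37 = 10
  bit 4 = 1: r = r^2 * 37 mod 41 = 10^2 * 37 = 18*37 = 10
  -> s = B^a = 10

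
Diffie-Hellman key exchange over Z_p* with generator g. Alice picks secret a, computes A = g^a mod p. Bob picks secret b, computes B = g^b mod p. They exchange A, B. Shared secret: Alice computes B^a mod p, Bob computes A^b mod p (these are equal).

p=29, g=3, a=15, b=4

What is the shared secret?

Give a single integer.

A = 3^15 mod 29  (bits of 15 = 1111)
  bit 0 = 1: r = r^2 * 3 mod 29 = 1^2 * 3 = 1*3 = 3
  bit 1 = 1: r = r^2 * 3 mod 29 = 3^2 * 3 = 9*3 = 27
  bit 2 = 1: r = r^2 * 3 mod 29 = 27^2 * 3 = 4*3 = 12
  bit 3 = 1: r = r^2 * 3 mod 29 = 12^2 * 3 = 28*3 = 26
  -> A = 26
B = 3^4 mod 29  (bits of 4 = 100)
  bit 0 = 1: r = r^2 * 3 mod 29 = 1^2 * 3 = 1*3 = 3
  bit 1 = 0: r = r^2 mod 29 = 3^2 = 9
  bit 2 = 0: r = r^2 mod 29 = 9^2 = 23
  -> B = 23
s = B^a = 23^15 mod 29  (bits of 15 = 1111)
  bit 0 = 1: r = r^2 * 23 mod 29 = 1^2 * 23 = 1*23 = 23
  bit 1 = 1: r = r^2 * 23 mod 29 = 23^2 * 23 = 7*23 = 16
  bit 2 = 1: r = r^2 * 23 mod 29 = 16^2 * 23 = 24*23 = 1
  bit 3 = 1: r = r^2 * 23 mod 29 = 1^2 * 23 = 1*23 = 23
  -> s = B^a = 23

Answer: 23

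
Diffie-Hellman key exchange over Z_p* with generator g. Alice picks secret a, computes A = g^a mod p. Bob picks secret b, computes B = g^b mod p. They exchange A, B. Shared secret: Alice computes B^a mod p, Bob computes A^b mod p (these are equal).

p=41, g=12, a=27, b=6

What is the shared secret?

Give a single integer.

A = 12^27 mod 41  (bits of 27 = 11011)
  bit 0 = 1: r = r^2 * 12 mod 41 = 1^2 * 12 = 1*12 = 12
  bit 1 = 1: r = r^2 * 12 mod 41 = 12^2 * 12 = 21*12 = 6
  bit 2 = 0: r = r^2 mod 41 = 6^2 = 36
  bit 3 = 1: r = r^2 * 12 mod 41 = 36^2 * 12 = 25*12 = 13
  bit 4 = 1: r = r^2 * 12 mod 41 = 13^2 * 12 = 5*12 = 19
  -> A = 19
B = 12^6 mod 41  (bits of 6 = 110)
  bit 0 = 1: r = r^2 * 12 mod 41 = 1^2 * 12 = 1*12 = 12
  bit 1 = 1: r = r^2 * 12 mod 41 = 12^2 * 12 = 21*12 = 6
  bit 2 = 0: r = r^2 mod 41 = 6^2 = 36
  -> B = 36
s = B^a = 36^27 mod 41  (bits of 27 = 11011)
  bit 0 = 1: r = r^2 * 36 mod 41 = 1^2 * 36 = 1*36 = 36
  bit 1 = 1: r = r^2 * 36 mod 41 = 36^2 * 36 = 25*36 = 39
  bit 2 = 0: r = r^2 mod 41 = 39^2 = 4
  bit 3 = 1: r = r^2 * 36 mod 41 = 4^2 * 36 = 16*36 = 2
  bit 4 = 1: r = r^2 * 36 mod 41 = 2^2 * 36 = 4*36 = 21
  -> s = B^a = 21

Answer: 21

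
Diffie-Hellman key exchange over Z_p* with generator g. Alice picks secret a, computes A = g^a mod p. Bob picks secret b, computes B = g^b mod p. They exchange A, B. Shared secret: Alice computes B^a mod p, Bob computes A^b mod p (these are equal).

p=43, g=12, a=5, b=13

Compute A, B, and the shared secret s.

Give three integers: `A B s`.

A = 12^5 mod 43  (bits of 5 = 101)
  bit 0 = 1: r = r^2 * 12 mod 43 = 1^2 * 12 = 1*12 = 12
  bit 1 = 0: r = r^2 mod 43 = 12^2 = 15
  bit 2 = 1: r = r^2 * 12 mod 43 = 15^2 * 12 = 10*12 = 34
  -> A = 34
B = 12^13 mod 43  (bits of 13 = 1101)
  bit 0 = 1: r = r^2 * 12 mod 43 = 1^2 * 12 = 1*12 = 12
  bit 1 = 1: r = r^2 * 12 mod 43 = 12^2 * 12 = 15*12 = 8
  bit 2 = 0: r = r^2 mod 43 = 8^2 = 21
  bit 3 = 1: r = r^2 * 12 mod 43 = 21^2 * 12 = 11*12 = 3
  -> B = 3
s = B^a = 3^5 mod 43  (bits of 5 = 101)
  bit 0 = 1: r = r^2 * 3 mod 43 = 1^2 * 3 = 1*3 = 3
  bit 1 = 0: r = r^2 mod 43 = 3^2 = 9
  bit 2 = 1: r = r^2 * 3 mod 43 = 9^2 * 3 = 38*3 = 28
  -> s = B^a = 28

Answer: 34 3 28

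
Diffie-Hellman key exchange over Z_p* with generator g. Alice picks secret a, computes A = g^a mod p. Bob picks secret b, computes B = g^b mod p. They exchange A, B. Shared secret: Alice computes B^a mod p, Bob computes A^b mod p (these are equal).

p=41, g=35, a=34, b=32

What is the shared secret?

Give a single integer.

A = 35^34 mod 41  (bits of 34 = 100010)
  bit 0 = 1: r = r^2 * 35 mod 41 = 1^2 * 35 = 1*35 = 35
  bit 1 = 0: r = r^2 mod 41 = 35^2 = 36
  bit 2 = 0: r = r^2 mod 41 = 36^2 = 25
  bit 3 = 0: r = r^2 mod 41 = 25^2 = 10
  bit 4 = 1: r = r^2 * 35 mod 41 = 10^2 * 35 = 18*35 = 15
  bit 5 = 0: r = r^2 mod 41 = 15^2 = 20
  -> A = 20
B = 35^32 mod 41  (bits of 32 = 100000)
  bit 0 = 1: r = r^2 * 35 mod 41 = 1^2 * 35 = 1*35 = 35
  bit 1 = 0: r = r^2 mod 41 = 35^2 = 36
  bit 2 = 0: r = r^2 mod 41 = 36^2 = 25
  bit 3 = 0: r = r^2 mod 41 = 25^2 = 10
  bit 4 = 0: r = r^2 mod 41 = 10^2 = 18
  bit 5 = 0: r = r^2 mod 41 = 18^2 = 37
  -> B = 37
s = B^a = 37^34 mod 41  (bits of 34 = 100010)
  bit 0 = 1: r = r^2 * 37 mod 41 = 1^2 * 37 = 1*37 = 37
  bit 1 = 0: r = r^2 mod 41 = 37^2 = 16
  bit 2 = 0: r = r^2 mod 41 = 16^2 = 10
  bit 3 = 0: r = r^2 mod 41 = 10^2 = 18
  bit 4 = 1: r = r^2 * 37 mod 41 = 18^2 * 37 = 37*37 = 16
  bit 5 = 0: r = r^2 mod 41 = 16^2 = 10
  -> s = B^a = 10

Answer: 10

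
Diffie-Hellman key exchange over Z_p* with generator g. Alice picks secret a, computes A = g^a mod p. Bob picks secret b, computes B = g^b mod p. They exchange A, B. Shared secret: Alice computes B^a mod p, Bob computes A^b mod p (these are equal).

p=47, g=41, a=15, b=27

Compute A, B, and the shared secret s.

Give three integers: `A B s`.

A = 41^15 mod 47  (bits of 15 = 1111)
  bit 0 = 1: r = r^2 * 41 mod 47 = 1^2 * 41 = 1*41 = 41
  bit 1 = 1: r = r^2 * 41 mod 47 = 41^2 * 41 = 36*41 = 19
  bit 2 = 1: r = r^2 * 41 mod 47 = 19^2 * 41 = 32*41 = 43
  bit 3 = 1: r = r^2 * 41 mod 47 = 43^2 * 41 = 16*41 = 45
  -> A = 45
B = 41^27 mod 47  (bits of 27 = 11011)
  bit 0 = 1: r = r^2 * 41 mod 47 = 1^2 * 41 = 1*41 = 41
  bit 1 = 1: r = r^2 * 41 mod 47 = 41^2 * 41 = 36*41 = 19
  bit 2 = 0: r = r^2 mod 47 = 19^2 = 32
  bit 3 = 1: r = r^2 * 41 mod 47 = 32^2 * 41 = 37*41 = 13
  bit 4 = 1: r = r^2 * 41 mod 47 = 13^2 * 41 = 28*41 = 20
  -> B = 20
s = B^a = 20^15 mod 47  (bits of 15 = 1111)
  bit 0 = 1: r = r^2 * 20 mod 47 = 1^2 * 20 = 1*20 = 20
  bit 1 = 1: r = r^2 * 20 mod 47 = 20^2 * 20 = 24*20 = 10
  bit 2 = 1: r = r^2 * 20 mod 47 = 10^2 * 20 = 6*20 = 26
  bit 3 = 1: r = r^2 * 20 mod 47 = 26^2 * 20 = 18*20 = 31
  -> s = B^a = 31

Answer: 45 20 31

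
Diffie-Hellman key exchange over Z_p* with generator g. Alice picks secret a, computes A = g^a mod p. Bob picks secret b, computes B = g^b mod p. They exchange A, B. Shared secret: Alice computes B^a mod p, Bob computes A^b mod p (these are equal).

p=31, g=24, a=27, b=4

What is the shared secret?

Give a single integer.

A = 24^27 mod 31  (bits of 27 = 11011)
  bit 0 = 1: r = r^2 * 24 mod 31 = 1^2 * 24 = 1*24 = 24
  bit 1 = 1: r = r^2 * 24 mod 31 = 24^2 * 24 = 18*24 = 29
  bit 2 = 0: r = r^2 mod 31 = 29^2 = 4
  bit 3 = 1: r = r^2 * 24 mod 31 = 4^2 * 24 = 16*24 = 12
  bit 4 = 1: r = r^2 * 24 mod 31 = 12^2 * 24 = 20*24 = 15
  -> A = 15
B = 24^4 mod 31  (bits of 4 = 100)
  bit 0 = 1: r = r^2 * 24 mod 31 = 1^2 * 24 = 1*24 = 24
  bit 1 = 0: r = r^2 mod 31 = 24^2 = 18
  bit 2 = 0: r = r^2 mod 31 = 18^2 = 14
  -> B = 14
s = B^a = 14^27 mod 31  (bits of 27 = 11011)
  bit 0 = 1: r = r^2 * 14 mod 31 = 1^2 * 14 = 1*14 = 14
  bit 1 = 1: r = r^2 * 14 mod 31 = 14^2 * 14 = 10*14 = 16
  bit 2 = 0: r = r^2 mod 31 = 16^2 = 8
  bit 3 = 1: r = r^2 * 14 mod 31 = 8^2 * 14 = 2*14 = 28
  bit 4 = 1: r = r^2 * 14 mod 31 = 28^2 * 14 = 9*14 = 2
  -> s = B^a = 2

Answer: 2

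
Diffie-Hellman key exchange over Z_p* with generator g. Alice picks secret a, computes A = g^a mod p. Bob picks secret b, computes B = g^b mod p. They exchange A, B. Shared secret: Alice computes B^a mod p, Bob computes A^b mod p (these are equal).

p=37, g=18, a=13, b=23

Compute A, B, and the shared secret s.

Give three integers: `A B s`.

Answer: 32 22 17

Derivation:
A = 18^13 mod 37  (bits of 13 = 1101)
  bit 0 = 1: r = r^2 * 18 mod 37 = 1^2 * 18 = 1*18 = 18
  bit 1 = 1: r = r^2 * 18 mod 37 = 18^2 * 18 = 28*18 = 23
  bit 2 = 0: r = r^2 mod 37 = 23^2 = 11
  bit 3 = 1: r = r^2 * 18 mod 37 = 11^2 * 18 = 10*18 = 32
  -> A = 32
B = 18^23 mod 37  (bits of 23 = 10111)
  bit 0 = 1: r = r^2 * 18 mod 37 = 1^2 * 18 = 1*18 = 18
  bit 1 = 0: r = r^2 mod 37 = 18^2 = 28
  bit 2 = 1: r = r^2 * 18 mod 37 = 28^2 * 18 = 7*18 = 15
  bit 3 = 1: r = r^2 * 18 mod 37 = 15^2 * 18 = 3*18 = 17
  bit 4 = 1: r = r^2 * 18 mod 37 = 17^2 * 18 = 30*18 = 22
  -> B = 22
s = B^a = 22^13 mod 37  (bits of 13 = 1101)
  bit 0 = 1: r = r^2 * 22 mod 37 = 1^2 * 22 = 1*22 = 22
  bit 1 = 1: r = r^2 * 22 mod 37 = 22^2 * 22 = 3*22 = 29
  bit 2 = 0: r = r^2 mod 37 = 29^2 = 27
  bit 3 = 1: r = r^2 * 22 mod 37 = 27^2 * 22 = 26*22 = 17
  -> s = B^a = 17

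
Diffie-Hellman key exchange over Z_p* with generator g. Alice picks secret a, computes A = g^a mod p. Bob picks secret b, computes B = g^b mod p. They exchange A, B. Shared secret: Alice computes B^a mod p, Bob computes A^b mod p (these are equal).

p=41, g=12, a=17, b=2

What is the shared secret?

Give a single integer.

A = 12^17 mod 41  (bits of 17 = 10001)
  bit 0 = 1: r = r^2 * 12 mod 41 = 1^2 * 12 = 1*12 = 12
  bit 1 = 0: r = r^2 mod 41 = 12^2 = 21
  bit 2 = 0: r = r^2 mod 41 = 21^2 = 31
  bit 3 = 0: r = r^2 mod 41 = 31^2 = 18
  bit 4 = 1: r = r^2 * 12 mod 41 = 18^2 * 12 = 37*12 = 34
  -> A = 34
B = 12^2 mod 41  (bits of 2 = 10)
  bit 0 = 1: r = r^2 * 12 mod 41 = 1^2 * 12 = 1*12 = 12
  bit 1 = 0: r = r^2 mod 41 = 12^2 = 21
  -> B = 21
s = B^a = 21^17 mod 41  (bits of 17 = 10001)
  bit 0 = 1: r = r^2 * 21 mod 41 = 1^2 * 21 = 1*21 = 21
  bit 1 = 0: r = r^2 mod 41 = 21^2 = 31
  bit 2 = 0: r = r^2 mod 41 = 31^2 = 18
  bit 3 = 0: r = r^2 mod 41 = 18^2 = 37
  bit 4 = 1: r = r^2 * 21 mod 41 = 37^2 * 21 = 16*21 = 8
  -> s = B^a = 8

Answer: 8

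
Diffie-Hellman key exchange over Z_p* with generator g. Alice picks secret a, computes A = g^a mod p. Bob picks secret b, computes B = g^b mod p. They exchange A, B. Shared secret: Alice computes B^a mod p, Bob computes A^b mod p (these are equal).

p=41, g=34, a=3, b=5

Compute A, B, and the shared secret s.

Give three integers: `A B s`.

Answer: 26 3 27

Derivation:
A = 34^3 mod 41  (bits of 3 = 11)
  bit 0 = 1: r = r^2 * 34 mod 41 = 1^2 * 34 = 1*34 = 34
  bit 1 = 1: r = r^2 * 34 mod 41 = 34^2 * 34 = 8*34 = 26
  -> A = 26
B = 34^5 mod 41  (bits of 5 = 101)
  bit 0 = 1: r = r^2 * 34 mod 41 = 1^2 * 34 = 1*34 = 34
  bit 1 = 0: r = r^2 mod 41 = 34^2 = 8
  bit 2 = 1: r = r^2 * 34 mod 41 = 8^2 * 34 = 23*34 = 3
  -> B = 3
s = B^a = 3^3 mod 41  (bits of 3 = 11)
  bit 0 = 1: r = r^2 * 3 mod 41 = 1^2 * 3 = 1*3 = 3
  bit 1 = 1: r = r^2 * 3 mod 41 = 3^2 * 3 = 9*3 = 27
  -> s = B^a = 27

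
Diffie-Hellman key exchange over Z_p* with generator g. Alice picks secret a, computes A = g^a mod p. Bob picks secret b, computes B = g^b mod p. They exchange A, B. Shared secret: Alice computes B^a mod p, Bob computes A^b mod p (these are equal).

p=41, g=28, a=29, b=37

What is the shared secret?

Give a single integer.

Answer: 11

Derivation:
A = 28^29 mod 41  (bits of 29 = 11101)
  bit 0 = 1: r = r^2 * 28 mod 41 = 1^2 * 28 = 1*28 = 28
  bit 1 = 1: r = r^2 * 28 mod 41 = 28^2 * 28 = 5*28 = 17
  bit 2 = 1: r = r^2 * 28 mod 41 = 17^2 * 28 = 2*28 = 15
  bit 3 = 0: r = r^2 mod 41 = 15^2 = 20
  bit 4 = 1: r = r^2 * 28 mod 41 = 20^2 * 28 = 31*28 = 7
  -> A = 7
B = 28^37 mod 41  (bits of 37 = 100101)
  bit 0 = 1: r = r^2 * 28 mod 41 = 1^2 * 28 = 1*28 = 28
  bit 1 = 0: r = r^2 mod 41 = 28^2 = 5
  bit 2 = 0: r = r^2 mod 41 = 5^2 = 25
  bit 3 = 1: r = r^2 * 28 mod 41 = 25^2 * 28 = 10*28 = 34
  bit 4 = 0: r = r^2 mod 41 = 34^2 = 8
  bit 5 = 1: r = r^2 * 28 mod 41 = 8^2 * 28 = 23*28 = 29
  -> B = 29
s = B^a = 29^29 mod 41  (bits of 29 = 11101)
  bit 0 = 1: r = r^2 * 29 mod 41 = 1^2 * 29 = 1*29 = 29
  bit 1 = 1: r = r^2 * 29 mod 41 = 29^2 * 29 = 21*29 = 35
  bit 2 = 1: r = r^2 * 29 mod 41 = 35^2 * 29 = 36*29 = 19
  bit 3 = 0: r = r^2 mod 41 = 19^2 = 33
  bit 4 = 1: r = r^2 * 29 mod 41 = 33^2 * 29 = 23*29 = 11
  -> s = B^a = 11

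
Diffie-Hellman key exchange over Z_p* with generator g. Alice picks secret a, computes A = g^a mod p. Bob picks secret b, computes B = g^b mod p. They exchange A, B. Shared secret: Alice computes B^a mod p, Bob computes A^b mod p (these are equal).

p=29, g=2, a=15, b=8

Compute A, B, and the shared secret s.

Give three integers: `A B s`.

Answer: 27 24 24

Derivation:
A = 2^15 mod 29  (bits of 15 = 1111)
  bit 0 = 1: r = r^2 * 2 mod 29 = 1^2 * 2 = 1*2 = 2
  bit 1 = 1: r = r^2 * 2 mod 29 = 2^2 * 2 = 4*2 = 8
  bit 2 = 1: r = r^2 * 2 mod 29 = 8^2 * 2 = 6*2 = 12
  bit 3 = 1: r = r^2 * 2 mod 29 = 12^2 * 2 = 28*2 = 27
  -> A = 27
B = 2^8 mod 29  (bits of 8 = 1000)
  bit 0 = 1: r = r^2 * 2 mod 29 = 1^2 * 2 = 1*2 = 2
  bit 1 = 0: r = r^2 mod 29 = 2^2 = 4
  bit 2 = 0: r = r^2 mod 29 = 4^2 = 16
  bit 3 = 0: r = r^2 mod 29 = 16^2 = 24
  -> B = 24
s = B^a = 24^15 mod 29  (bits of 15 = 1111)
  bit 0 = 1: r = r^2 * 24 mod 29 = 1^2 * 24 = 1*24 = 24
  bit 1 = 1: r = r^2 * 24 mod 29 = 24^2 * 24 = 25*24 = 20
  bit 2 = 1: r = r^2 * 24 mod 29 = 20^2 * 24 = 23*24 = 1
  bit 3 = 1: r = r^2 * 24 mod 29 = 1^2 * 24 = 1*24 = 24
  -> s = B^a = 24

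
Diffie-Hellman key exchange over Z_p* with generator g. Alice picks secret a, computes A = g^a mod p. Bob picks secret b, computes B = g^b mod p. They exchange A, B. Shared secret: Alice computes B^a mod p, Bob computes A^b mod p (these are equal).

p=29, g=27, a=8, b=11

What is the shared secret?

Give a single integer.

Answer: 16

Derivation:
A = 27^8 mod 29  (bits of 8 = 1000)
  bit 0 = 1: r = r^2 * 27 mod 29 = 1^2 * 27 = 1*27 = 27
  bit 1 = 0: r = r^2 mod 29 = 27^2 = 4
  bit 2 = 0: r = r^2 mod 29 = 4^2 = 16
  bit 3 = 0: r = r^2 mod 29 = 16^2 = 24
  -> A = 24
B = 27^11 mod 29  (bits of 11 = 1011)
  bit 0 = 1: r = r^2 * 27 mod 29 = 1^2 * 27 = 1*27 = 27
  bit 1 = 0: r = r^2 mod 29 = 27^2 = 4
  bit 2 = 1: r = r^2 * 27 mod 29 = 4^2 * 27 = 16*27 = 26
  bit 3 = 1: r = r^2 * 27 mod 29 = 26^2 * 27 = 9*27 = 11
  -> B = 11
s = B^a = 11^8 mod 29  (bits of 8 = 1000)
  bit 0 = 1: r = r^2 * 11 mod 29 = 1^2 * 11 = 1*11 = 11
  bit 1 = 0: r = r^2 mod 29 = 11^2 = 5
  bit 2 = 0: r = r^2 mod 29 = 5^2 = 25
  bit 3 = 0: r = r^2 mod 29 = 25^2 = 16
  -> s = B^a = 16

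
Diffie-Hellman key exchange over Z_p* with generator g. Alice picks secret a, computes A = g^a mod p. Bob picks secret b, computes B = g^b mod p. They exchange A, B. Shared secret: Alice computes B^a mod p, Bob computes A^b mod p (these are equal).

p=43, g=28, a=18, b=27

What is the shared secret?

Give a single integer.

Answer: 21

Derivation:
A = 28^18 mod 43  (bits of 18 = 10010)
  bit 0 = 1: r = r^2 * 28 mod 43 = 1^2 * 28 = 1*28 = 28
  bit 1 = 0: r = r^2 mod 43 = 28^2 = 10
  bit 2 = 0: r = r^2 mod 43 = 10^2 = 14
  bit 3 = 1: r = r^2 * 28 mod 43 = 14^2 * 28 = 24*28 = 27
  bit 4 = 0: r = r^2 mod 43 = 27^2 = 41
  -> A = 41
B = 28^27 mod 43  (bits of 27 = 11011)
  bit 0 = 1: r = r^2 * 28 mod 43 = 1^2 * 28 = 1*28 = 28
  bit 1 = 1: r = r^2 * 28 mod 43 = 28^2 * 28 = 10*28 = 22
  bit 2 = 0: r = r^2 mod 43 = 22^2 = 11
  bit 3 = 1: r = r^2 * 28 mod 43 = 11^2 * 28 = 35*28 = 34
  bit 4 = 1: r = r^2 * 28 mod 43 = 34^2 * 28 = 38*28 = 32
  -> B = 32
s = B^a = 32^18 mod 43  (bits of 18 = 10010)
  bit 0 = 1: r = r^2 * 32 mod 43 = 1^2 * 32 = 1*32 = 32
  bit 1 = 0: r = r^2 mod 43 = 32^2 = 35
  bit 2 = 0: r = r^2 mod 43 = 35^2 = 21
  bit 3 = 1: r = r^2 * 32 mod 43 = 21^2 * 32 = 11*32 = 8
  bit 4 = 0: r = r^2 mod 43 = 8^2 = 21
  -> s = B^a = 21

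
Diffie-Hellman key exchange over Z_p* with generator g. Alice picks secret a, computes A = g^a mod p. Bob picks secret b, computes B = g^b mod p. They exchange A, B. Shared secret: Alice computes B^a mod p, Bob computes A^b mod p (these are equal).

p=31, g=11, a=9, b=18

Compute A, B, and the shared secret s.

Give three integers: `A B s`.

A = 11^9 mod 31  (bits of 9 = 1001)
  bit 0 = 1: r = r^2 * 11 mod 31 = 1^2 * 11 = 1*11 = 11
  bit 1 = 0: r = r^2 mod 31 = 11^2 = 28
  bit 2 = 0: r = r^2 mod 31 = 28^2 = 9
  bit 3 = 1: r = r^2 * 11 mod 31 = 9^2 * 11 = 19*11 = 23
  -> A = 23
B = 11^18 mod 31  (bits of 18 = 10010)
  bit 0 = 1: r = r^2 * 11 mod 31 = 1^2 * 11 = 1*11 = 11
  bit 1 = 0: r = r^2 mod 31 = 11^2 = 28
  bit 2 = 0: r = r^2 mod 31 = 28^2 = 9
  bit 3 = 1: r = r^2 * 11 mod 31 = 9^2 * 11 = 19*11 = 23
  bit 4 = 0: r = r^2 mod 31 = 23^2 = 2
  -> B = 2
s = B^a = 2^9 mod 31  (bits of 9 = 1001)
  bit 0 = 1: r = r^2 * 2 mod 31 = 1^2 * 2 = 1*2 = 2
  bit 1 = 0: r = r^2 mod 31 = 2^2 = 4
  bit 2 = 0: r = r^2 mod 31 = 4^2 = 16
  bit 3 = 1: r = r^2 * 2 mod 31 = 16^2 * 2 = 8*2 = 16
  -> s = B^a = 16

Answer: 23 2 16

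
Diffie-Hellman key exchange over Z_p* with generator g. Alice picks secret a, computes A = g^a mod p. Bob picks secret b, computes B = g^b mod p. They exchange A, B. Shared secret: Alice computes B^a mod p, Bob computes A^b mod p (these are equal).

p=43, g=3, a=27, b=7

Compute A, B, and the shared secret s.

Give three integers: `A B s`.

Answer: 2 37 42

Derivation:
A = 3^27 mod 43  (bits of 27 = 11011)
  bit 0 = 1: r = r^2 * 3 mod 43 = 1^2 * 3 = 1*3 = 3
  bit 1 = 1: r = r^2 * 3 mod 43 = 3^2 * 3 = 9*3 = 27
  bit 2 = 0: r = r^2 mod 43 = 27^2 = 41
  bit 3 = 1: r = r^2 * 3 mod 43 = 41^2 * 3 = 4*3 = 12
  bit 4 = 1: r = r^2 * 3 mod 43 = 12^2 * 3 = 15*3 = 2
  -> A = 2
B = 3^7 mod 43  (bits of 7 = 111)
  bit 0 = 1: r = r^2 * 3 mod 43 = 1^2 * 3 = 1*3 = 3
  bit 1 = 1: r = r^2 * 3 mod 43 = 3^2 * 3 = 9*3 = 27
  bit 2 = 1: r = r^2 * 3 mod 43 = 27^2 * 3 = 41*3 = 37
  -> B = 37
s = B^a = 37^27 mod 43  (bits of 27 = 11011)
  bit 0 = 1: r = r^2 * 37 mod 43 = 1^2 * 37 = 1*37 = 37
  bit 1 = 1: r = r^2 * 37 mod 43 = 37^2 * 37 = 36*37 = 42
  bit 2 = 0: r = r^2 mod 43 = 42^2 = 1
  bit 3 = 1: r = r^2 * 37 mod 43 = 1^2 * 37 = 1*37 = 37
  bit 4 = 1: r = r^2 * 37 mod 43 = 37^2 * 37 = 36*37 = 42
  -> s = B^a = 42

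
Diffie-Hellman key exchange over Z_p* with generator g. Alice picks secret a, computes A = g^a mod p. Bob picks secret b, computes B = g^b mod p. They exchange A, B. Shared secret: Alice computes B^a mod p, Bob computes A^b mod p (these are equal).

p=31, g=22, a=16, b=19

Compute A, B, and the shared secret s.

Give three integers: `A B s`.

A = 22^16 mod 31  (bits of 16 = 10000)
  bit 0 = 1: r = r^2 * 22 mod 31 = 1^2 * 22 = 1*22 = 22
  bit 1 = 0: r = r^2 mod 31 = 22^2 = 19
  bit 2 = 0: r = r^2 mod 31 = 19^2 = 20
  bit 3 = 0: r = r^2 mod 31 = 20^2 = 28
  bit 4 = 0: r = r^2 mod 31 = 28^2 = 9
  -> A = 9
B = 22^19 mod 31  (bits of 19 = 10011)
  bit 0 = 1: r = r^2 * 22 mod 31 = 1^2 * 22 = 1*22 = 22
  bit 1 = 0: r = r^2 mod 31 = 22^2 = 19
  bit 2 = 0: r = r^2 mod 31 = 19^2 = 20
  bit 3 = 1: r = r^2 * 22 mod 31 = 20^2 * 22 = 28*22 = 27
  bit 4 = 1: r = r^2 * 22 mod 31 = 27^2 * 22 = 16*22 = 11
  -> B = 11
s = B^a = 11^16 mod 31  (bits of 16 = 10000)
  bit 0 = 1: r = r^2 * 11 mod 31 = 1^2 * 11 = 1*11 = 11
  bit 1 = 0: r = r^2 mod 31 = 11^2 = 28
  bit 2 = 0: r = r^2 mod 31 = 28^2 = 9
  bit 3 = 0: r = r^2 mod 31 = 9^2 = 19
  bit 4 = 0: r = r^2 mod 31 = 19^2 = 20
  -> s = B^a = 20

Answer: 9 11 20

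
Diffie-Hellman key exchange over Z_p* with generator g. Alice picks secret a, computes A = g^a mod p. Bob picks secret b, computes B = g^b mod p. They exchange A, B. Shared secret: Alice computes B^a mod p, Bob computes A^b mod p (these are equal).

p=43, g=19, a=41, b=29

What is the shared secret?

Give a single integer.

A = 19^41 mod 43  (bits of 41 = 101001)
  bit 0 = 1: r = r^2 * 19 mod 43 = 1^2 * 19 = 1*19 = 19
  bit 1 = 0: r = r^2 mod 43 = 19^2 = 17
  bit 2 = 1: r = r^2 * 19 mod 43 = 17^2 * 19 = 31*19 = 30
  bit 3 = 0: r = r^2 mod 43 = 30^2 = 40
  bit 4 = 0: r = r^2 mod 43 = 40^2 = 9
  bit 5 = 1: r = r^2 * 19 mod 43 = 9^2 * 19 = 38*19 = 34
  -> A = 34
B = 19^29 mod 43  (bits of 29 = 11101)
  bit 0 = 1: r = r^2 * 19 mod 43 = 1^2 * 19 = 1*19 = 19
  bit 1 = 1: r = r^2 * 19 mod 43 = 19^2 * 19 = 17*19 = 22
  bit 2 = 1: r = r^2 * 19 mod 43 = 22^2 * 19 = 11*19 = 37
  bit 3 = 0: r = r^2 mod 43 = 37^2 = 36
  bit 4 = 1: r = r^2 * 19 mod 43 = 36^2 * 19 = 6*19 = 28
  -> B = 28
s = B^a = 28^41 mod 43  (bits of 41 = 101001)
  bit 0 = 1: r = r^2 * 28 mod 43 = 1^2 * 28 = 1*28 = 28
  bit 1 = 0: r = r^2 mod 43 = 28^2 = 10
  bit 2 = 1: r = r^2 * 28 mod 43 = 10^2 * 28 = 14*28 = 5
  bit 3 = 0: r = r^2 mod 43 = 5^2 = 25
  bit 4 = 0: r = r^2 mod 43 = 25^2 = 23
  bit 5 = 1: r = r^2 * 28 mod 43 = 23^2 * 28 = 13*28 = 20
  -> s = B^a = 20

Answer: 20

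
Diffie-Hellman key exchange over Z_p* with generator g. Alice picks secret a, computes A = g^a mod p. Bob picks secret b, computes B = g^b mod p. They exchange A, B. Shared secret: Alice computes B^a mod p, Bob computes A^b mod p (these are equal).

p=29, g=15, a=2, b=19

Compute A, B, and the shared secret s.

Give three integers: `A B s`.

Answer: 22 19 13

Derivation:
A = 15^2 mod 29  (bits of 2 = 10)
  bit 0 = 1: r = r^2 * 15 mod 29 = 1^2 * 15 = 1*15 = 15
  bit 1 = 0: r = r^2 mod 29 = 15^2 = 22
  -> A = 22
B = 15^19 mod 29  (bits of 19 = 10011)
  bit 0 = 1: r = r^2 * 15 mod 29 = 1^2 * 15 = 1*15 = 15
  bit 1 = 0: r = r^2 mod 29 = 15^2 = 22
  bit 2 = 0: r = r^2 mod 29 = 22^2 = 20
  bit 3 = 1: r = r^2 * 15 mod 29 = 20^2 * 15 = 23*15 = 26
  bit 4 = 1: r = r^2 * 15 mod 29 = 26^2 * 15 = 9*15 = 19
  -> B = 19
s = B^a = 19^2 mod 29  (bits of 2 = 10)
  bit 0 = 1: r = r^2 * 19 mod 29 = 1^2 * 19 = 1*19 = 19
  bit 1 = 0: r = r^2 mod 29 = 19^2 = 13
  -> s = B^a = 13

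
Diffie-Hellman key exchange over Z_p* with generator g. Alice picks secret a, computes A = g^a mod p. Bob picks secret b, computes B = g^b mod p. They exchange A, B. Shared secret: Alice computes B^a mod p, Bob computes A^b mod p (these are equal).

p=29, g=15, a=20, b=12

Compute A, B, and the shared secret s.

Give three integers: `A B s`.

A = 15^20 mod 29  (bits of 20 = 10100)
  bit 0 = 1: r = r^2 * 15 mod 29 = 1^2 * 15 = 1*15 = 15
  bit 1 = 0: r = r^2 mod 29 = 15^2 = 22
  bit 2 = 1: r = r^2 * 15 mod 29 = 22^2 * 15 = 20*15 = 10
  bit 3 = 0: r = r^2 mod 29 = 10^2 = 13
  bit 4 = 0: r = r^2 mod 29 = 13^2 = 24
  -> A = 24
B = 15^12 mod 29  (bits of 12 = 1100)
  bit 0 = 1: r = r^2 * 15 mod 29 = 1^2 * 15 = 1*15 = 15
  bit 1 = 1: r = r^2 * 15 mod 29 = 15^2 * 15 = 22*15 = 11
  bit 2 = 0: r = r^2 mod 29 = 11^2 = 5
  bit 3 = 0: r = r^2 mod 29 = 5^2 = 25
  -> B = 25
s = B^a = 25^20 mod 29  (bits of 20 = 10100)
  bit 0 = 1: r = r^2 * 25 mod 29 = 1^2 * 25 = 1*25 = 25
  bit 1 = 0: r = r^2 mod 29 = 25^2 = 16
  bit 2 = 1: r = r^2 * 25 mod 29 = 16^2 * 25 = 24*25 = 20
  bit 3 = 0: r = r^2 mod 29 = 20^2 = 23
  bit 4 = 0: r = r^2 mod 29 = 23^2 = 7
  -> s = B^a = 7

Answer: 24 25 7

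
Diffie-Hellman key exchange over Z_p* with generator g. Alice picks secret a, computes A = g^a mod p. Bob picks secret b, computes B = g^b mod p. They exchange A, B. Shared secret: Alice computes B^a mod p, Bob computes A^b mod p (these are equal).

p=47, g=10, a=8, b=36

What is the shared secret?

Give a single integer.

A = 10^8 mod 47  (bits of 8 = 1000)
  bit 0 = 1: r = r^2 * 10 mod 47 = 1^2 * 10 = 1*10 = 10
  bit 1 = 0: r = r^2 mod 47 = 10^2 = 6
  bit 2 = 0: r = r^2 mod 47 = 6^2 = 36
  bit 3 = 0: r = r^2 mod 47 = 36^2 = 27
  -> A = 27
B = 10^36 mod 47  (bits of 36 = 100100)
  bit 0 = 1: r = r^2 * 10 mod 47 = 1^2 * 10 = 1*10 = 10
  bit 1 = 0: r = r^2 mod 47 = 10^2 = 6
  bit 2 = 0: r = r^2 mod 47 = 6^2 = 36
  bit 3 = 1: r = r^2 * 10 mod 47 = 36^2 * 10 = 27*10 = 35
  bit 4 = 0: r = r^2 mod 47 = 35^2 = 3
  bit 5 = 0: r = r^2 mod 47 = 3^2 = 9
  -> B = 9
s = B^a = 9^8 mod 47  (bits of 8 = 1000)
  bit 0 = 1: r = r^2 * 9 mod 47 = 1^2 * 9 = 1*9 = 9
  bit 1 = 0: r = r^2 mod 47 = 9^2 = 34
  bit 2 = 0: r = r^2 mod 47 = 34^2 = 28
  bit 3 = 0: r = r^2 mod 47 = 28^2 = 32
  -> s = B^a = 32

Answer: 32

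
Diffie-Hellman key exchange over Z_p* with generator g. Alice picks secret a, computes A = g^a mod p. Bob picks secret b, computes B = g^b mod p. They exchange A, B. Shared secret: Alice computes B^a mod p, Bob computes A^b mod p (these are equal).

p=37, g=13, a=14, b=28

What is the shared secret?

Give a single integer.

Answer: 12

Derivation:
A = 13^14 mod 37  (bits of 14 = 1110)
  bit 0 = 1: r = r^2 * 13 mod 37 = 1^2 * 13 = 1*13 = 13
  bit 1 = 1: r = r^2 * 13 mod 37 = 13^2 * 13 = 21*13 = 14
  bit 2 = 1: r = r^2 * 13 mod 37 = 14^2 * 13 = 11*13 = 32
  bit 3 = 0: r = r^2 mod 37 = 32^2 = 25
  -> A = 25
B = 13^28 mod 37  (bits of 28 = 11100)
  bit 0 = 1: r = r^2 * 13 mod 37 = 1^2 * 13 = 1*13 = 13
  bit 1 = 1: r = r^2 * 13 mod 37 = 13^2 * 13 = 21*13 = 14
  bit 2 = 1: r = r^2 * 13 mod 37 = 14^2 * 13 = 11*13 = 32
  bit 3 = 0: r = r^2 mod 37 = 32^2 = 25
  bit 4 = 0: r = r^2 mod 37 = 25^2 = 33
  -> B = 33
s = B^a = 33^14 mod 37  (bits of 14 = 1110)
  bit 0 = 1: r = r^2 * 33 mod 37 = 1^2 * 33 = 1*33 = 33
  bit 1 = 1: r = r^2 * 33 mod 37 = 33^2 * 33 = 16*33 = 10
  bit 2 = 1: r = r^2 * 33 mod 37 = 10^2 * 33 = 26*33 = 7
  bit 3 = 0: r = r^2 mod 37 = 7^2 = 12
  -> s = B^a = 12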